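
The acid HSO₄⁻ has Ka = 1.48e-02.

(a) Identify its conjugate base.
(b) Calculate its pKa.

(a) The conjugate base is formed by removing one H⁺ from HSO₄⁻, giving SO₄²⁻. (b) pKa = -log(Ka) = -log(1.48e-02) = 1.83.

Conjugate base: SO₄²⁻; pK_a = 1.83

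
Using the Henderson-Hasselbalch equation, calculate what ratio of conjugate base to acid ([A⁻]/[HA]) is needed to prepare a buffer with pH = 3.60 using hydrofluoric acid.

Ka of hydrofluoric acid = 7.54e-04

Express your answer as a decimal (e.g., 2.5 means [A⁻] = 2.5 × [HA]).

pKa = -log(7.54e-04) = 3.1226. pH = pKa + log([A⁻]/[HA]), so log([A⁻]/[HA]) = pH − pKa = 3.60 − 3.1226 = 0.4774. [A⁻]/[HA] = 10^(0.4774) = 3.00

[A⁻]/[HA] = 3.00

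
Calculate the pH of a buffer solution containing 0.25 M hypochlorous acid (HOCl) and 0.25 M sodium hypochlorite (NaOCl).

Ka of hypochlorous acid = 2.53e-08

pKa = -log(2.53e-08) = 7.60. pH = pKa + log([A⁻]/[HA]) = 7.60 + log(0.25/0.25)

pH = 7.60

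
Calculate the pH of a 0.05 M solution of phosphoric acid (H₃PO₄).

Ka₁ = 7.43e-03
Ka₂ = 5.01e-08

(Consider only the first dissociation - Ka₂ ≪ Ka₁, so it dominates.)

First dissociation dominates. From Ka₁ = [H⁺][HA⁻]/[H₂A], x² + Ka₁·x − Ka₁·C = 0 with C = 0.05 M and Ka₁ = 7.43e-03. Solving: [H⁺] = (−Ka₁ + √(Ka₁² + 4·Ka₁·C)) / 2 = 1.5914e-02 M. pH = -log(1.5914e-02) = 1.80.

pH = 1.80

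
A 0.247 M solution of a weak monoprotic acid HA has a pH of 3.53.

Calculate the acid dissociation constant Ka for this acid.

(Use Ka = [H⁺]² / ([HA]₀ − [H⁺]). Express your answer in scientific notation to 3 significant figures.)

[H⁺] = 10^(−pH) = 10^(−3.53) = 2.951e-04 M. For HA ⇌ H⁺ + A⁻, Ka = [H⁺][A⁻]/[HA] = [H⁺]² / ([HA]₀ − [H⁺]) = (2.951e-04)² / (0.247 − 2.951e-04) = 3.53e-07.

K_a = 3.53e-07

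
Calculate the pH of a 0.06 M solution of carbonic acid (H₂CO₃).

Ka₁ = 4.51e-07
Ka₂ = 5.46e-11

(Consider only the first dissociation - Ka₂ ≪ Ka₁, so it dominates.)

First dissociation dominates. From Ka₁ = [H⁺][HA⁻]/[H₂A], x² + Ka₁·x − Ka₁·C = 0 with C = 0.06 M and Ka₁ = 4.51e-07. Solving: [H⁺] = (−Ka₁ + √(Ka₁² + 4·Ka₁·C)) / 2 = 1.6427e-04 M. pH = -log(1.6427e-04) = 3.78.

pH = 3.78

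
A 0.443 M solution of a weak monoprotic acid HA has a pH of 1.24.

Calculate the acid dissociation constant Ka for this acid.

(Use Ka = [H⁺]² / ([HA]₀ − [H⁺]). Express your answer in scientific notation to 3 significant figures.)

[H⁺] = 10^(−pH) = 10^(−1.24) = 5.754e-02 M. For HA ⇌ H⁺ + A⁻, Ka = [H⁺][A⁻]/[HA] = [H⁺]² / ([HA]₀ − [H⁺]) = (5.754e-02)² / (0.443 − 5.754e-02) = 8.59e-03.

K_a = 8.59e-03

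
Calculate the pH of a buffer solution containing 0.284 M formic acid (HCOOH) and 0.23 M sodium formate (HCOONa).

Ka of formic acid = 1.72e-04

pKa = -log(1.72e-04) = 3.76. pH = pKa + log([A⁻]/[HA]) = 3.76 + log(0.23/0.284)

pH = 3.67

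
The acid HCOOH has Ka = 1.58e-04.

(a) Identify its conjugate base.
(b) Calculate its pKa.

(a) The conjugate base is formed by removing one H⁺ from HCOOH, giving HCOO⁻. (b) pKa = -log(Ka) = -log(1.58e-04) = 3.80.

Conjugate base: HCOO⁻; pK_a = 3.80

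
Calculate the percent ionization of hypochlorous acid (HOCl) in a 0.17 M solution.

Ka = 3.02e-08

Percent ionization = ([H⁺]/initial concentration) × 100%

Using Ka equilibrium: x² + Ka×x - Ka×C = 0. Solving: [H⁺] = 7.1637e-05. Percent = (7.1637e-05/0.17) × 100

Percent ionization = 0.0421%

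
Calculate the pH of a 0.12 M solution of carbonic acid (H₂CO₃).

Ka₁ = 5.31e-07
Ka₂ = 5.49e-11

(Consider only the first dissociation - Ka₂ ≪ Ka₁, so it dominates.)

First dissociation dominates. From Ka₁ = [H⁺][HA⁻]/[H₂A], x² + Ka₁·x − Ka₁·C = 0 with C = 0.12 M and Ka₁ = 5.31e-07. Solving: [H⁺] = (−Ka₁ + √(Ka₁² + 4·Ka₁·C)) / 2 = 2.5216e-04 M. pH = -log(2.5216e-04) = 3.60.

pH = 3.60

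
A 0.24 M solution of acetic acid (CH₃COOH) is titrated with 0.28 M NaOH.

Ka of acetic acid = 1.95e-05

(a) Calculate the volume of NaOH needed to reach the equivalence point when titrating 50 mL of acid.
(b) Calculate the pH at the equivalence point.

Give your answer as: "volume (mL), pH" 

moles acid = 0.24 × 50/1000 = 0.012 mol; V_base = moles/0.28 × 1000 = 42.9 mL. At equivalence only the conjugate base is present: [A⁻] = 0.012/0.093 = 1.2923e-01 M. Kb = Kw/Ka = 5.13e-10; [OH⁻] = √(Kb × [A⁻]) = 8.1408e-06; pOH = 5.09; pH = 14 - pOH = 8.91.

V = 42.9 mL, pH = 8.91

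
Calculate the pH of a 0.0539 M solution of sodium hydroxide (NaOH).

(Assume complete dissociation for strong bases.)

[OH⁻] = 0.0539 M for strong base. pOH = -log[OH⁻] = 1.27, pH = 14 - pOH

pH = 12.73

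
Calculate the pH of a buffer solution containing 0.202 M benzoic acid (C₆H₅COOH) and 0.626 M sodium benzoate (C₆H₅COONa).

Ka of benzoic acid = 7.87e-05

pKa = -log(7.87e-05) = 4.10. pH = pKa + log([A⁻]/[HA]) = 4.10 + log(0.626/0.202)

pH = 4.60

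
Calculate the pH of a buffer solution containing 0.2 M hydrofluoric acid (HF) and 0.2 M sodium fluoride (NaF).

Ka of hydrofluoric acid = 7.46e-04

pKa = -log(7.46e-04) = 3.13. pH = pKa + log([A⁻]/[HA]) = 3.13 + log(0.2/0.2)

pH = 3.13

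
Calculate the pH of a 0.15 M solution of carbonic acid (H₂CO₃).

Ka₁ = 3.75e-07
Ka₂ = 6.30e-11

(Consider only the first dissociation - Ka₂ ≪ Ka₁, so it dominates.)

First dissociation dominates. From Ka₁ = [H⁺][HA⁻]/[H₂A], x² + Ka₁·x − Ka₁·C = 0 with C = 0.15 M and Ka₁ = 3.75e-07. Solving: [H⁺] = (−Ka₁ + √(Ka₁² + 4·Ka₁·C)) / 2 = 2.3698e-04 M. pH = -log(2.3698e-04) = 3.63.

pH = 3.63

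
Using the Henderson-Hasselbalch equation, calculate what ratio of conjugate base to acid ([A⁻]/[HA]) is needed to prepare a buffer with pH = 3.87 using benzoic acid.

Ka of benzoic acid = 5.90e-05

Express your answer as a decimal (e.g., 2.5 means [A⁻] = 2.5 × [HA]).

pKa = -log(5.90e-05) = 4.2291. pH = pKa + log([A⁻]/[HA]), so log([A⁻]/[HA]) = pH − pKa = 3.87 − 4.2291 = -0.3591. [A⁻]/[HA] = 10^(-0.3591) = 0.437

[A⁻]/[HA] = 0.437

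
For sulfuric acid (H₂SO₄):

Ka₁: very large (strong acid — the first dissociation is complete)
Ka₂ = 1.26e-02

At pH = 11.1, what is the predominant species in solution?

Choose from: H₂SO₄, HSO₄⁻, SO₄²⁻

The first dissociation is complete, so H₂SO₄ itself is never the predominant species in water; pKa₂ = -log(1.26e-02) = 1.90. For a polyprotic acid the predominant species crosses at each pKa: below pKa_n the protonated form dominates, above it the deprotonated form does. At pH = 11.1, the predominant species is SO₄²⁻.

SO₄²⁻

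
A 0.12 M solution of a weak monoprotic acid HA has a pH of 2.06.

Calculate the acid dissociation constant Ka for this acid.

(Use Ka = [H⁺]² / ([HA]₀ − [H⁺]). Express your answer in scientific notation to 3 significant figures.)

[H⁺] = 10^(−pH) = 10^(−2.06) = 8.710e-03 M. For HA ⇌ H⁺ + A⁻, Ka = [H⁺][A⁻]/[HA] = [H⁺]² / ([HA]₀ − [H⁺]) = (8.710e-03)² / (0.12 − 8.710e-03) = 6.82e-04.

K_a = 6.82e-04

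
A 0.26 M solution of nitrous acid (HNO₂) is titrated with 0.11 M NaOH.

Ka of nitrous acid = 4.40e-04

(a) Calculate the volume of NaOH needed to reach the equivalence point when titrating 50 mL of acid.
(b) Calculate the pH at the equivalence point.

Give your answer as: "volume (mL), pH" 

moles acid = 0.26 × 50/1000 = 0.013 mol; V_base = moles/0.11 × 1000 = 118.2 mL. At equivalence only the conjugate base is present: [A⁻] = 0.013/0.168 = 7.7297e-02 M. Kb = Kw/Ka = 2.27e-11; [OH⁻] = √(Kb × [A⁻]) = 1.3254e-06; pOH = 5.88; pH = 14 - pOH = 8.12.

V = 118.2 mL, pH = 8.12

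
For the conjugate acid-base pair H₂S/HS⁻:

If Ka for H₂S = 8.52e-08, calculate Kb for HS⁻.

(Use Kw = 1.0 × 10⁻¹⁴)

For a conjugate pair Ka × Kb = Kw, so Kb = Kw/Ka = 1.0 × 10⁻¹⁴ / 8.52e-08 = 1.17e-07.

K_b = 1.17e-07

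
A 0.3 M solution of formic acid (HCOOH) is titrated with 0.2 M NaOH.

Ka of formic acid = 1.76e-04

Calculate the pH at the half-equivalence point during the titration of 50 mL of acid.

At half-equivalence [HA] = [A⁻], so Henderson-Hasselbalch gives pH = pKa = -log(1.76e-04) = 3.75.

pH = pKa = 3.75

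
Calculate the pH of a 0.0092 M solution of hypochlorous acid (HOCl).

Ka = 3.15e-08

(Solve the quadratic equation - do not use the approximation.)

x² + Ka×x - Ka×C = 0. Using quadratic formula: [H⁺] = 1.7008e-05

pH = 4.77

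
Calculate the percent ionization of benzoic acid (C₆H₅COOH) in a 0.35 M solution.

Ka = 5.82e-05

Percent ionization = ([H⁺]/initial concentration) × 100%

Using Ka equilibrium: x² + Ka×x - Ka×C = 0. Solving: [H⁺] = 4.4843e-03. Percent = (4.4843e-03/0.35) × 100

Percent ionization = 1.28%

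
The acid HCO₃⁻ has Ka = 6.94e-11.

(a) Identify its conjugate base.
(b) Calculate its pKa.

(a) The conjugate base is formed by removing one H⁺ from HCO₃⁻, giving CO₃²⁻. (b) pKa = -log(Ka) = -log(6.94e-11) = 10.16.

Conjugate base: CO₃²⁻; pK_a = 10.16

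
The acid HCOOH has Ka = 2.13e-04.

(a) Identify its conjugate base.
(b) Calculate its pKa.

(a) The conjugate base is formed by removing one H⁺ from HCOOH, giving HCOO⁻. (b) pKa = -log(Ka) = -log(2.13e-04) = 3.67.

Conjugate base: HCOO⁻; pK_a = 3.67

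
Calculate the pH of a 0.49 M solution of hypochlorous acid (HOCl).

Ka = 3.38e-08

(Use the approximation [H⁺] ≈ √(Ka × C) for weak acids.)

[H⁺] = √(Ka × C) = √(3.38e-08 × 0.49) = 1.2869e-04. pH = -log(1.2869e-04)

pH = 3.89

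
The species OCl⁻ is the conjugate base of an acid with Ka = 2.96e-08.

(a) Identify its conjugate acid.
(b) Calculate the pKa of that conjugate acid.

(a) The conjugate acid is formed by adding one H⁺ to OCl⁻, giving HOCl. (b) pKa = -log(Ka) = -log(2.96e-08) = 7.53.

Conjugate acid: HOCl; pK_a = 7.53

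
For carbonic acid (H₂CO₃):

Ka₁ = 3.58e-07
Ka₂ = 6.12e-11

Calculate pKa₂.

pKa₂ = -log(Ka₂) = -log(6.12e-11) = 10.21.

pK_{a2} = 10.21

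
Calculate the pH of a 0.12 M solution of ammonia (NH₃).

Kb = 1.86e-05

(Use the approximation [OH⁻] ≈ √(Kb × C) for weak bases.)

[OH⁻] = √(Kb × C) = √(1.86e-05 × 0.12) = 1.4940e-03. pOH = 2.83, pH = 14 - pOH

pH = 11.17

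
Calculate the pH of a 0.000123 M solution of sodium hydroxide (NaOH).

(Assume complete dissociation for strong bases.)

[OH⁻] = 0.000123 M for strong base. pOH = -log[OH⁻] = 3.91, pH = 14 - pOH

pH = 10.09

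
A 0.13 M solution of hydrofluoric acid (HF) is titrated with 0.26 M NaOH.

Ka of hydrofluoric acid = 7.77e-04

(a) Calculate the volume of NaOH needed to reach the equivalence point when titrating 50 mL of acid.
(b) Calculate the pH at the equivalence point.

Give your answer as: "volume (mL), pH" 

moles acid = 0.13 × 50/1000 = 0.0065 mol; V_base = moles/0.26 × 1000 = 25.0 mL. At equivalence only the conjugate base is present: [A⁻] = 0.0065/0.075 = 8.6667e-02 M. Kb = Kw/Ka = 1.29e-11; [OH⁻] = √(Kb × [A⁻]) = 1.0561e-06; pOH = 5.98; pH = 14 - pOH = 8.02.

V = 25.0 mL, pH = 8.02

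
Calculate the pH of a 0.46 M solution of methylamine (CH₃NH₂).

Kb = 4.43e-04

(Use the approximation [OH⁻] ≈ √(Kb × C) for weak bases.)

[OH⁻] = √(Kb × C) = √(4.43e-04 × 0.46) = 1.4275e-02. pOH = 1.85, pH = 14 - pOH

pH = 12.15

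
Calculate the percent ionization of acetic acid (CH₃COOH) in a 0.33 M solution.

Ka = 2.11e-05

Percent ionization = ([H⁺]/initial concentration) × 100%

Using Ka equilibrium: x² + Ka×x - Ka×C = 0. Solving: [H⁺] = 2.6282e-03. Percent = (2.6282e-03/0.33) × 100

Percent ionization = 0.796%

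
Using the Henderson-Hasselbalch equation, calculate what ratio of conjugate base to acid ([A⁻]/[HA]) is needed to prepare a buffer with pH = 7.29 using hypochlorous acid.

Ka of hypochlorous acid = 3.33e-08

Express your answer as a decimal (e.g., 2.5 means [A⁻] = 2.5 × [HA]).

pKa = -log(3.33e-08) = 7.4776. pH = pKa + log([A⁻]/[HA]), so log([A⁻]/[HA]) = pH − pKa = 7.29 − 7.4776 = -0.1876. [A⁻]/[HA] = 10^(-0.1876) = 0.649

[A⁻]/[HA] = 0.649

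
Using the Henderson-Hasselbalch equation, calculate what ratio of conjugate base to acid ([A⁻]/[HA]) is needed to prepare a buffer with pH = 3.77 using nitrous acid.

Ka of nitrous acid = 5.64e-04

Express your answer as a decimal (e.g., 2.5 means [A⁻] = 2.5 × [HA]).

pKa = -log(5.64e-04) = 3.2487. pH = pKa + log([A⁻]/[HA]), so log([A⁻]/[HA]) = pH − pKa = 3.77 − 3.2487 = 0.5213. [A⁻]/[HA] = 10^(0.5213) = 3.32

[A⁻]/[HA] = 3.32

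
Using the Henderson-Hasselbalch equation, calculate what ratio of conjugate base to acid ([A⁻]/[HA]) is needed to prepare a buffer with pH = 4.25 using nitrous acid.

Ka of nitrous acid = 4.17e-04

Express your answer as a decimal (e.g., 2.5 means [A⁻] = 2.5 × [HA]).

pKa = -log(4.17e-04) = 3.3799. pH = pKa + log([A⁻]/[HA]), so log([A⁻]/[HA]) = pH − pKa = 4.25 − 3.3799 = 0.8701. [A⁻]/[HA] = 10^(0.8701) = 7.42

[A⁻]/[HA] = 7.42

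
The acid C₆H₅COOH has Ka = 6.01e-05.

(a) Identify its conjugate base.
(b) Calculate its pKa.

(a) The conjugate base is formed by removing one H⁺ from C₆H₅COOH, giving C₆H₅COO⁻. (b) pKa = -log(Ka) = -log(6.01e-05) = 4.22.

Conjugate base: C₆H₅COO⁻; pK_a = 4.22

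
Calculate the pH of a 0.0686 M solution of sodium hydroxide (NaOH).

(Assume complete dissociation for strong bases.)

[OH⁻] = 0.0686 M for strong base. pOH = -log[OH⁻] = 1.16, pH = 14 - pOH

pH = 12.84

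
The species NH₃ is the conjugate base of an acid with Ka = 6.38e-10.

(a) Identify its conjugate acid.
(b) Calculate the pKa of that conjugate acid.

(a) The conjugate acid is formed by adding one H⁺ to NH₃, giving NH₄⁺. (b) pKa = -log(Ka) = -log(6.38e-10) = 9.20.

Conjugate acid: NH₄⁺; pK_a = 9.20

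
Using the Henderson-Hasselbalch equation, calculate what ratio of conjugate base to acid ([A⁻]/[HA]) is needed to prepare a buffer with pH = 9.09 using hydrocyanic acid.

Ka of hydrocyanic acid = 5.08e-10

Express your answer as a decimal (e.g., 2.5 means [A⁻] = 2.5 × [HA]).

pKa = -log(5.08e-10) = 9.2941. pH = pKa + log([A⁻]/[HA]), so log([A⁻]/[HA]) = pH − pKa = 9.09 − 9.2941 = -0.2041. [A⁻]/[HA] = 10^(-0.2041) = 0.625

[A⁻]/[HA] = 0.625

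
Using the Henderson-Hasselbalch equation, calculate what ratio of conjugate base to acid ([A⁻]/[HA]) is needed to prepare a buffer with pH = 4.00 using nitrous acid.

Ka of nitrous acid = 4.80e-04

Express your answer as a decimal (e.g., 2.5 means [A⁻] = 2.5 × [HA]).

pKa = -log(4.80e-04) = 3.3188. pH = pKa + log([A⁻]/[HA]), so log([A⁻]/[HA]) = pH − pKa = 4.00 − 3.3188 = 0.6812. [A⁻]/[HA] = 10^(0.6812) = 4.80

[A⁻]/[HA] = 4.80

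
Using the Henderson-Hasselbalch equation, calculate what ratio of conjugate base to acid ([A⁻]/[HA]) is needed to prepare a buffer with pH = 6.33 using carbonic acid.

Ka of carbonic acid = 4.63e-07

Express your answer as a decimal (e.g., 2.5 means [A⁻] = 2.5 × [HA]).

pKa = -log(4.63e-07) = 6.3344. pH = pKa + log([A⁻]/[HA]), so log([A⁻]/[HA]) = pH − pKa = 6.33 − 6.3344 = -0.0044. [A⁻]/[HA] = 10^(-0.0044) = 0.990

[A⁻]/[HA] = 0.990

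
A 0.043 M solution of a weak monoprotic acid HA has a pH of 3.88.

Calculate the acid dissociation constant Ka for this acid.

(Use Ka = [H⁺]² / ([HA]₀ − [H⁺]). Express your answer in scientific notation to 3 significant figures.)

[H⁺] = 10^(−pH) = 10^(−3.88) = 1.318e-04 M. For HA ⇌ H⁺ + A⁻, Ka = [H⁺][A⁻]/[HA] = [H⁺]² / ([HA]₀ − [H⁺]) = (1.318e-04)² / (0.043 − 1.318e-04) = 4.05e-07.

K_a = 4.05e-07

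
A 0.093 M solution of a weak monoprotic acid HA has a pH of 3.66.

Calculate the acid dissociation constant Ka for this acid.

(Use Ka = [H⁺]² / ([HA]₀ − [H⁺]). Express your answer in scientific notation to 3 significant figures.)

[H⁺] = 10^(−pH) = 10^(−3.66) = 2.188e-04 M. For HA ⇌ H⁺ + A⁻, Ka = [H⁺][A⁻]/[HA] = [H⁺]² / ([HA]₀ − [H⁺]) = (2.188e-04)² / (0.093 − 2.188e-04) = 5.16e-07.

K_a = 5.16e-07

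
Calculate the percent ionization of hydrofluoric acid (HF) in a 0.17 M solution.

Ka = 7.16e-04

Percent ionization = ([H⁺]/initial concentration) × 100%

Using Ka equilibrium: x² + Ka×x - Ka×C = 0. Solving: [H⁺] = 1.0680e-02. Percent = (1.0680e-02/0.17) × 100

Percent ionization = 6.28%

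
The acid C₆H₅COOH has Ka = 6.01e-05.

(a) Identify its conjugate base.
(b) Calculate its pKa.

(a) The conjugate base is formed by removing one H⁺ from C₆H₅COOH, giving C₆H₅COO⁻. (b) pKa = -log(Ka) = -log(6.01e-05) = 4.22.

Conjugate base: C₆H₅COO⁻; pK_a = 4.22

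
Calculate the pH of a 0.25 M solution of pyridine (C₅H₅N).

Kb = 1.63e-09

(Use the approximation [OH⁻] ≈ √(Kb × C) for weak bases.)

[OH⁻] = √(Kb × C) = √(1.63e-09 × 0.25) = 2.0187e-05. pOH = 4.69, pH = 14 - pOH

pH = 9.31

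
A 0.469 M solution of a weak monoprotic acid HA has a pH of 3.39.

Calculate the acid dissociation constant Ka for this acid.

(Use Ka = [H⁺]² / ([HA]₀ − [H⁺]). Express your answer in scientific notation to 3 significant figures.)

[H⁺] = 10^(−pH) = 10^(−3.39) = 4.074e-04 M. For HA ⇌ H⁺ + A⁻, Ka = [H⁺][A⁻]/[HA] = [H⁺]² / ([HA]₀ − [H⁺]) = (4.074e-04)² / (0.469 − 4.074e-04) = 3.54e-07.

K_a = 3.54e-07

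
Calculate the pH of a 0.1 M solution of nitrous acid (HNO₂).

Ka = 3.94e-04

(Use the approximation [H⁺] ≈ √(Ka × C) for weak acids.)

[H⁺] = √(Ka × C) = √(3.94e-04 × 0.1) = 6.2769e-03. pH = -log(6.2769e-03)

pH = 2.20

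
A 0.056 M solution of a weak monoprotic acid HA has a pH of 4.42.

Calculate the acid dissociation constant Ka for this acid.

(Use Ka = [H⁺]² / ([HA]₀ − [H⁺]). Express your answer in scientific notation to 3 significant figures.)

[H⁺] = 10^(−pH) = 10^(−4.42) = 3.802e-05 M. For HA ⇌ H⁺ + A⁻, Ka = [H⁺][A⁻]/[HA] = [H⁺]² / ([HA]₀ − [H⁺]) = (3.802e-05)² / (0.056 − 3.802e-05) = 2.58e-08.

K_a = 2.58e-08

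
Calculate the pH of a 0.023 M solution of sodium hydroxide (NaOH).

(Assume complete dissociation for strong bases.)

[OH⁻] = 0.023 M for strong base. pOH = -log[OH⁻] = 1.64, pH = 14 - pOH

pH = 12.36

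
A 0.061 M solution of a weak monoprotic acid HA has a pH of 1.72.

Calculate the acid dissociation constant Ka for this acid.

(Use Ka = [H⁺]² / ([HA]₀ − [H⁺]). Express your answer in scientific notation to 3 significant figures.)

[H⁺] = 10^(−pH) = 10^(−1.72) = 1.905e-02 M. For HA ⇌ H⁺ + A⁻, Ka = [H⁺][A⁻]/[HA] = [H⁺]² / ([HA]₀ − [H⁺]) = (1.905e-02)² / (0.061 − 1.905e-02) = 8.66e-03.

K_a = 8.66e-03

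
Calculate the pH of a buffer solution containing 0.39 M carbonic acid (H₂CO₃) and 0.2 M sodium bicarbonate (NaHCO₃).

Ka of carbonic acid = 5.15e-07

pKa = -log(5.15e-07) = 6.29. pH = pKa + log([A⁻]/[HA]) = 6.29 + log(0.2/0.39)

pH = 6.00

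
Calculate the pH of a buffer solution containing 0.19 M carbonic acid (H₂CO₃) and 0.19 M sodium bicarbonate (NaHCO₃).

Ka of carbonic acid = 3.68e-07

pKa = -log(3.68e-07) = 6.43. pH = pKa + log([A⁻]/[HA]) = 6.43 + log(0.19/0.19)

pH = 6.43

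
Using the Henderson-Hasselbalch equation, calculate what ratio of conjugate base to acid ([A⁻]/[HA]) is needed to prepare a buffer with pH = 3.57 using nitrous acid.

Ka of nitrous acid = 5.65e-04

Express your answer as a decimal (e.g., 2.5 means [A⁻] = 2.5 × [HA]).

pKa = -log(5.65e-04) = 3.2480. pH = pKa + log([A⁻]/[HA]), so log([A⁻]/[HA]) = pH − pKa = 3.57 − 3.2480 = 0.3220. [A⁻]/[HA] = 10^(0.3220) = 2.10

[A⁻]/[HA] = 2.10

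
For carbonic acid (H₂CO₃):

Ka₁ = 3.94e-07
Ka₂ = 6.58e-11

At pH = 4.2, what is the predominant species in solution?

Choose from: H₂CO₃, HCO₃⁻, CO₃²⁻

pKa₁ = 6.40, pKa₂ = 10.18. For a polyprotic acid the predominant species crosses at each pKa: below pKa_n the protonated form dominates, above it the deprotonated form does. At pH = 4.2, the predominant species is H₂CO₃.

H₂CO₃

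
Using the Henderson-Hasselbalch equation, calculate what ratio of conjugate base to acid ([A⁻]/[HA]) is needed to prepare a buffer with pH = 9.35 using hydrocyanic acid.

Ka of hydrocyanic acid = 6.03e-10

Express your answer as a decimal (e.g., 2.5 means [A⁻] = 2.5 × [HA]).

pKa = -log(6.03e-10) = 9.2197. pH = pKa + log([A⁻]/[HA]), so log([A⁻]/[HA]) = pH − pKa = 9.35 − 9.2197 = 0.1303. [A⁻]/[HA] = 10^(0.1303) = 1.35

[A⁻]/[HA] = 1.35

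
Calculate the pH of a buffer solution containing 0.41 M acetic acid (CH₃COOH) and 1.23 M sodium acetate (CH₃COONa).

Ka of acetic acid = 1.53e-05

pKa = -log(1.53e-05) = 4.82. pH = pKa + log([A⁻]/[HA]) = 4.82 + log(1.23/0.41)

pH = 5.29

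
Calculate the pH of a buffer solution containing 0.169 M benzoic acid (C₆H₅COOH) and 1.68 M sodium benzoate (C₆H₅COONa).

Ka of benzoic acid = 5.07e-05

pKa = -log(5.07e-05) = 4.29. pH = pKa + log([A⁻]/[HA]) = 4.29 + log(1.68/0.169)

pH = 5.29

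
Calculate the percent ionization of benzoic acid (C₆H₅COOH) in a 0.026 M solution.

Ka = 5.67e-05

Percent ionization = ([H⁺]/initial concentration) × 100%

Using Ka equilibrium: x² + Ka×x - Ka×C = 0. Solving: [H⁺] = 1.1861e-03. Percent = (1.1861e-03/0.026) × 100

Percent ionization = 4.56%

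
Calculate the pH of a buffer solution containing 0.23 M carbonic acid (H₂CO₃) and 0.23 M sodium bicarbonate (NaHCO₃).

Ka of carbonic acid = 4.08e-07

pKa = -log(4.08e-07) = 6.39. pH = pKa + log([A⁻]/[HA]) = 6.39 + log(0.23/0.23)

pH = 6.39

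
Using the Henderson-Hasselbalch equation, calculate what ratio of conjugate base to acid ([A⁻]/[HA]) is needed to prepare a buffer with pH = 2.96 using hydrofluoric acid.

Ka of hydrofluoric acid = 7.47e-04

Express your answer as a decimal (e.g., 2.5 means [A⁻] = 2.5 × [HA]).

pKa = -log(7.47e-04) = 3.1267. pH = pKa + log([A⁻]/[HA]), so log([A⁻]/[HA]) = pH − pKa = 2.96 − 3.1267 = -0.1667. [A⁻]/[HA] = 10^(-0.1667) = 0.681

[A⁻]/[HA] = 0.681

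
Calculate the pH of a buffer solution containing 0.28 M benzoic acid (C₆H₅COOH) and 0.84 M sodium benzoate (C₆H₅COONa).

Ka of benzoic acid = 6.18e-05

pKa = -log(6.18e-05) = 4.21. pH = pKa + log([A⁻]/[HA]) = 4.21 + log(0.84/0.28)

pH = 4.69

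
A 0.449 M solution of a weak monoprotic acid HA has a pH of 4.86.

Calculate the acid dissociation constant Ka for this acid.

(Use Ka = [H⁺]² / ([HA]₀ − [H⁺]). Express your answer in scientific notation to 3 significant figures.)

[H⁺] = 10^(−pH) = 10^(−4.86) = 1.380e-05 M. For HA ⇌ H⁺ + A⁻, Ka = [H⁺][A⁻]/[HA] = [H⁺]² / ([HA]₀ − [H⁺]) = (1.380e-05)² / (0.449 − 1.380e-05) = 4.24e-10.

K_a = 4.24e-10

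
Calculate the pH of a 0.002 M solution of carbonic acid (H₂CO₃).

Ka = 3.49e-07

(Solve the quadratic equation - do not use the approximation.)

x² + Ka×x - Ka×C = 0. Using quadratic formula: [H⁺] = 2.6246e-05

pH = 4.58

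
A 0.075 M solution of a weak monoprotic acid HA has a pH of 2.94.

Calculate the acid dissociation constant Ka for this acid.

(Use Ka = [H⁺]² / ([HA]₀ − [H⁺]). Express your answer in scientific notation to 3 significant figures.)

[H⁺] = 10^(−pH) = 10^(−2.94) = 1.148e-03 M. For HA ⇌ H⁺ + A⁻, Ka = [H⁺][A⁻]/[HA] = [H⁺]² / ([HA]₀ − [H⁺]) = (1.148e-03)² / (0.075 − 1.148e-03) = 1.79e-05.

K_a = 1.79e-05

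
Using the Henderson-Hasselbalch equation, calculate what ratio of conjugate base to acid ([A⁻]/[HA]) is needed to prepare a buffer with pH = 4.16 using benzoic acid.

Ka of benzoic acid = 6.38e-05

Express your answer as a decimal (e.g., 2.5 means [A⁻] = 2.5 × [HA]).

pKa = -log(6.38e-05) = 4.1952. pH = pKa + log([A⁻]/[HA]), so log([A⁻]/[HA]) = pH − pKa = 4.16 − 4.1952 = -0.0352. [A⁻]/[HA] = 10^(-0.0352) = 0.922

[A⁻]/[HA] = 0.922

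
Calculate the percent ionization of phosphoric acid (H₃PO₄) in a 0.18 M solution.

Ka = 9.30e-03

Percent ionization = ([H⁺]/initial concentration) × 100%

Using Ka equilibrium: x² + Ka×x - Ka×C = 0. Solving: [H⁺] = 3.6528e-02. Percent = (3.6528e-02/0.18) × 100

Percent ionization = 20.3%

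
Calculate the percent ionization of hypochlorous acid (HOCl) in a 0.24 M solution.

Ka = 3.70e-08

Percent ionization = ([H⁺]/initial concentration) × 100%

Using Ka equilibrium: x² + Ka×x - Ka×C = 0. Solving: [H⁺] = 9.4215e-05. Percent = (9.4215e-05/0.24) × 100

Percent ionization = 0.0393%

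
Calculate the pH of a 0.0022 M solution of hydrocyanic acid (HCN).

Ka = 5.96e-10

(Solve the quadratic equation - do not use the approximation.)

x² + Ka×x - Ka×C = 0. Using quadratic formula: [H⁺] = 1.1448e-06

pH = 5.94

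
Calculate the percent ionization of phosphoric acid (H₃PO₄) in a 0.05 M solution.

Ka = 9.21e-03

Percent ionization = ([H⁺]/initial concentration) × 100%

Using Ka equilibrium: x² + Ka×x - Ka×C = 0. Solving: [H⁺] = 1.7343e-02. Percent = (1.7343e-02/0.05) × 100

Percent ionization = 34.7%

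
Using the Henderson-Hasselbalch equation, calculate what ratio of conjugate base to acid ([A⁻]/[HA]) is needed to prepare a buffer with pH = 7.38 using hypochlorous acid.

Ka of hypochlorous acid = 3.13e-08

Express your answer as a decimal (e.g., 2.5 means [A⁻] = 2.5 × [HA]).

pKa = -log(3.13e-08) = 7.5045. pH = pKa + log([A⁻]/[HA]), so log([A⁻]/[HA]) = pH − pKa = 7.38 − 7.5045 = -0.1245. [A⁻]/[HA] = 10^(-0.1245) = 0.751

[A⁻]/[HA] = 0.751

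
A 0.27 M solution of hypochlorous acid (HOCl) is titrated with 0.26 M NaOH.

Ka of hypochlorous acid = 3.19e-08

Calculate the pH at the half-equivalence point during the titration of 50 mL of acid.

At half-equivalence [HA] = [A⁻], so Henderson-Hasselbalch gives pH = pKa = -log(3.19e-08) = 7.50.

pH = pKa = 7.50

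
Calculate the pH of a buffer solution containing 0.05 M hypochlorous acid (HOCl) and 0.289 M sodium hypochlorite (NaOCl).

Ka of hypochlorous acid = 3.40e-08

pKa = -log(3.40e-08) = 7.47. pH = pKa + log([A⁻]/[HA]) = 7.47 + log(0.289/0.05)

pH = 8.23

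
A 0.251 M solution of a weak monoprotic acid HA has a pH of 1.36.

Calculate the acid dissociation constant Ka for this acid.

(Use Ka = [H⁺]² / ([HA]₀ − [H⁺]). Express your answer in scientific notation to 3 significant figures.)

[H⁺] = 10^(−pH) = 10^(−1.36) = 4.365e-02 M. For HA ⇌ H⁺ + A⁻, Ka = [H⁺][A⁻]/[HA] = [H⁺]² / ([HA]₀ − [H⁺]) = (4.365e-02)² / (0.251 − 4.365e-02) = 9.19e-03.

K_a = 9.19e-03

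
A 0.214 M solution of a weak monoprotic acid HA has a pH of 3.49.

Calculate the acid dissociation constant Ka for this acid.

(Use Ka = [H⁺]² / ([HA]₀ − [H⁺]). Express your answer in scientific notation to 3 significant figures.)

[H⁺] = 10^(−pH) = 10^(−3.49) = 3.236e-04 M. For HA ⇌ H⁺ + A⁻, Ka = [H⁺][A⁻]/[HA] = [H⁺]² / ([HA]₀ − [H⁺]) = (3.236e-04)² / (0.214 − 3.236e-04) = 4.90e-07.

K_a = 4.90e-07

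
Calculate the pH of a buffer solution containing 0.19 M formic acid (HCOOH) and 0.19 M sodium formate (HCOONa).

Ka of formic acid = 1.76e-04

pKa = -log(1.76e-04) = 3.75. pH = pKa + log([A⁻]/[HA]) = 3.75 + log(0.19/0.19)

pH = 3.75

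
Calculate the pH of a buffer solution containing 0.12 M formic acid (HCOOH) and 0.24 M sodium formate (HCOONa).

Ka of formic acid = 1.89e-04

pKa = -log(1.89e-04) = 3.72. pH = pKa + log([A⁻]/[HA]) = 3.72 + log(0.24/0.12)

pH = 4.02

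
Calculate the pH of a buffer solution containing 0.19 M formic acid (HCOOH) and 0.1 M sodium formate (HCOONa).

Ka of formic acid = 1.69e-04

pKa = -log(1.69e-04) = 3.77. pH = pKa + log([A⁻]/[HA]) = 3.77 + log(0.1/0.19)

pH = 3.49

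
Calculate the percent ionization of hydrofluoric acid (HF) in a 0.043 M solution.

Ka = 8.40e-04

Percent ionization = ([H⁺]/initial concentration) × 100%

Using Ka equilibrium: x² + Ka×x - Ka×C = 0. Solving: [H⁺] = 5.6046e-03. Percent = (5.6046e-03/0.043) × 100

Percent ionization = 13%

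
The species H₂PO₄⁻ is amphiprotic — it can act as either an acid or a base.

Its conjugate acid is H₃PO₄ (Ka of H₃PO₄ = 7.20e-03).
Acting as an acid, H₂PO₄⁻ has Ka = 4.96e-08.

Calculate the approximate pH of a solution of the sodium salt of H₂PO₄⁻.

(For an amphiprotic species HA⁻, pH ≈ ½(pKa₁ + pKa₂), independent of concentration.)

pKa₁ = -log(7.20e-03) = 2.14; pKa₂ = -log(4.96e-08) = 7.30. For an amphiprotic species, pH ≈ ½(pKa₁ + pKa₂) = ½(2.14 + 7.30) = 4.72.

pH = 4.72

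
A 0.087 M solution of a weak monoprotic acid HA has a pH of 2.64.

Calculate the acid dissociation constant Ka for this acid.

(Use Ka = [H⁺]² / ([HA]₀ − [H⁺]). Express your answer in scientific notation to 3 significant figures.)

[H⁺] = 10^(−pH) = 10^(−2.64) = 2.291e-03 M. For HA ⇌ H⁺ + A⁻, Ka = [H⁺][A⁻]/[HA] = [H⁺]² / ([HA]₀ − [H⁺]) = (2.291e-03)² / (0.087 − 2.291e-03) = 6.20e-05.

K_a = 6.20e-05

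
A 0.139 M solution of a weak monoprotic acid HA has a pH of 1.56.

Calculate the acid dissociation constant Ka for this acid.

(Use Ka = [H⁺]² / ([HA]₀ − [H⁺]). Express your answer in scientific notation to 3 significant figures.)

[H⁺] = 10^(−pH) = 10^(−1.56) = 2.754e-02 M. For HA ⇌ H⁺ + A⁻, Ka = [H⁺][A⁻]/[HA] = [H⁺]² / ([HA]₀ − [H⁺]) = (2.754e-02)² / (0.139 − 2.754e-02) = 6.81e-03.

K_a = 6.81e-03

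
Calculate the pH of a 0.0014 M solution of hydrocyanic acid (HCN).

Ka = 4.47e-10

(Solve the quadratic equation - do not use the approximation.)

x² + Ka×x - Ka×C = 0. Using quadratic formula: [H⁺] = 7.9085e-07

pH = 6.10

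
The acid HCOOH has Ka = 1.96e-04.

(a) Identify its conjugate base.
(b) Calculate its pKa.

(a) The conjugate base is formed by removing one H⁺ from HCOOH, giving HCOO⁻. (b) pKa = -log(Ka) = -log(1.96e-04) = 3.71.

Conjugate base: HCOO⁻; pK_a = 3.71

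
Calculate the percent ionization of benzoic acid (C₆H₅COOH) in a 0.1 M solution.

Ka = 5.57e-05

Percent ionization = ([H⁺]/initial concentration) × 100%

Using Ka equilibrium: x² + Ka×x - Ka×C = 0. Solving: [H⁺] = 2.3324e-03. Percent = (2.3324e-03/0.1) × 100

Percent ionization = 2.33%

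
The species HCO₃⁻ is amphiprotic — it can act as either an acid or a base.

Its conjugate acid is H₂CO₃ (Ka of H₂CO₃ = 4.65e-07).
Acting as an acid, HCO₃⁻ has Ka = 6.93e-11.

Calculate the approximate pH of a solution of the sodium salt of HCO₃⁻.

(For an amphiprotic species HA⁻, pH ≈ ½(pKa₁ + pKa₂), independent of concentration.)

pKa₁ = -log(4.65e-07) = 6.33; pKa₂ = -log(6.93e-11) = 10.16. For an amphiprotic species, pH ≈ ½(pKa₁ + pKa₂) = ½(6.33 + 10.16) = 8.25.

pH = 8.25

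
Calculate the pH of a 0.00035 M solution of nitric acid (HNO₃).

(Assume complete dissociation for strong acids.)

[H⁺] = 0.00035 M for strong acid. pH = -log[H⁺] = -log(0.00035)

pH = 3.46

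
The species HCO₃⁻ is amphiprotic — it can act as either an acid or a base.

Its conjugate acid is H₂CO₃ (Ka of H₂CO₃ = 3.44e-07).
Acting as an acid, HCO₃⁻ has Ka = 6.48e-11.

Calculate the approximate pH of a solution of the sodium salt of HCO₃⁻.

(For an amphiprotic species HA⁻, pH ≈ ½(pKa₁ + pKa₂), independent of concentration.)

pKa₁ = -log(3.44e-07) = 6.46; pKa₂ = -log(6.48e-11) = 10.19. For an amphiprotic species, pH ≈ ½(pKa₁ + pKa₂) = ½(6.46 + 10.19) = 8.33.

pH = 8.33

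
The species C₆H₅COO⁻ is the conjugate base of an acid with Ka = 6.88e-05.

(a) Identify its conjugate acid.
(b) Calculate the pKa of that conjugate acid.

(a) The conjugate acid is formed by adding one H⁺ to C₆H₅COO⁻, giving C₆H₅COOH. (b) pKa = -log(Ka) = -log(6.88e-05) = 4.16.

Conjugate acid: C₆H₅COOH; pK_a = 4.16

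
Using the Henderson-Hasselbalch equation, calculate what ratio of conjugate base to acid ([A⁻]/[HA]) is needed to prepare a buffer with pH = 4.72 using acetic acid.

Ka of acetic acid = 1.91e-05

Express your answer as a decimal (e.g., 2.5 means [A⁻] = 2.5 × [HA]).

pKa = -log(1.91e-05) = 4.7190. pH = pKa + log([A⁻]/[HA]), so log([A⁻]/[HA]) = pH − pKa = 4.72 − 4.7190 = 0.0010. [A⁻]/[HA] = 10^(0.0010) = 1.00

[A⁻]/[HA] = 1.00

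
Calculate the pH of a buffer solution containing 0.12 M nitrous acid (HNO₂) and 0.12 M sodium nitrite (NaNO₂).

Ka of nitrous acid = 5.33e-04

pKa = -log(5.33e-04) = 3.27. pH = pKa + log([A⁻]/[HA]) = 3.27 + log(0.12/0.12)

pH = 3.27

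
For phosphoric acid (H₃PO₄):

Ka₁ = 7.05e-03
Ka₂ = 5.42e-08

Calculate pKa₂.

pKa₂ = -log(Ka₂) = -log(5.42e-08) = 7.27.

pK_{a2} = 7.27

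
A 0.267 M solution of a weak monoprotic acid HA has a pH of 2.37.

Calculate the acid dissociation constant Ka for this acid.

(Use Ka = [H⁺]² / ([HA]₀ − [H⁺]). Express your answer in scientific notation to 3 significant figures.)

[H⁺] = 10^(−pH) = 10^(−2.37) = 4.266e-03 M. For HA ⇌ H⁺ + A⁻, Ka = [H⁺][A⁻]/[HA] = [H⁺]² / ([HA]₀ − [H⁺]) = (4.266e-03)² / (0.267 − 4.266e-03) = 6.93e-05.

K_a = 6.93e-05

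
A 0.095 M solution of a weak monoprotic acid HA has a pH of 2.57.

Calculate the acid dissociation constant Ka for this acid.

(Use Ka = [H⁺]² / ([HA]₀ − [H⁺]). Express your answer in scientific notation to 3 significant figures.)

[H⁺] = 10^(−pH) = 10^(−2.57) = 2.692e-03 M. For HA ⇌ H⁺ + A⁻, Ka = [H⁺][A⁻]/[HA] = [H⁺]² / ([HA]₀ − [H⁺]) = (2.692e-03)² / (0.095 − 2.692e-03) = 7.85e-05.

K_a = 7.85e-05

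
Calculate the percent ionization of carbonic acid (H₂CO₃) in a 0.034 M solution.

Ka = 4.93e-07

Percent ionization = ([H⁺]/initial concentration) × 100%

Using Ka equilibrium: x² + Ka×x - Ka×C = 0. Solving: [H⁺] = 1.2922e-04. Percent = (1.2922e-04/0.034) × 100

Percent ionization = 0.38%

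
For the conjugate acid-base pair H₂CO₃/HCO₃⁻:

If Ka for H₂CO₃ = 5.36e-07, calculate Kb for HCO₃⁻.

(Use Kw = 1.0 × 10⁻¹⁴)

For a conjugate pair Ka × Kb = Kw, so Kb = Kw/Ka = 1.0 × 10⁻¹⁴ / 5.36e-07 = 1.87e-08.

K_b = 1.87e-08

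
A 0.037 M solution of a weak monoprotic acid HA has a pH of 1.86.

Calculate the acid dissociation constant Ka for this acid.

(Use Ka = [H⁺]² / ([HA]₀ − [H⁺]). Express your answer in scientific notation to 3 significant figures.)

[H⁺] = 10^(−pH) = 10^(−1.86) = 1.380e-02 M. For HA ⇌ H⁺ + A⁻, Ka = [H⁺][A⁻]/[HA] = [H⁺]² / ([HA]₀ − [H⁺]) = (1.380e-02)² / (0.037 − 1.380e-02) = 8.21e-03.

K_a = 8.21e-03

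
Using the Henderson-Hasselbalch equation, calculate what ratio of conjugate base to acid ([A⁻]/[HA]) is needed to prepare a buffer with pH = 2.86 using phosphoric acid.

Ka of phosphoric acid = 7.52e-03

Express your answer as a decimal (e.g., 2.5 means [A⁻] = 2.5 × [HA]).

pKa = -log(7.52e-03) = 2.1238. pH = pKa + log([A⁻]/[HA]), so log([A⁻]/[HA]) = pH − pKa = 2.86 − 2.1238 = 0.7362. [A⁻]/[HA] = 10^(0.7362) = 5.45

[A⁻]/[HA] = 5.45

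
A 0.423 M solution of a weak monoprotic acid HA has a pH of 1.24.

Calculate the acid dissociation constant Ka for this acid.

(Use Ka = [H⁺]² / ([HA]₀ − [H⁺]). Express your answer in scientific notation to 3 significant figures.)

[H⁺] = 10^(−pH) = 10^(−1.24) = 5.754e-02 M. For HA ⇌ H⁺ + A⁻, Ka = [H⁺][A⁻]/[HA] = [H⁺]² / ([HA]₀ − [H⁺]) = (5.754e-02)² / (0.423 − 5.754e-02) = 9.06e-03.

K_a = 9.06e-03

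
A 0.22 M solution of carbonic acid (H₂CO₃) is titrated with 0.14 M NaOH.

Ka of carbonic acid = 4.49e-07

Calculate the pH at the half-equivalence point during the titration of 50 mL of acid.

At half-equivalence [HA] = [A⁻], so Henderson-Hasselbalch gives pH = pKa = -log(4.49e-07) = 6.35.

pH = pKa = 6.35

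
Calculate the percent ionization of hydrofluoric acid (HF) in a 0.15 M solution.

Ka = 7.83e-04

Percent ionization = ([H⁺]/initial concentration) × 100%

Using Ka equilibrium: x² + Ka×x - Ka×C = 0. Solving: [H⁺] = 1.0453e-02. Percent = (1.0453e-02/0.15) × 100

Percent ionization = 6.97%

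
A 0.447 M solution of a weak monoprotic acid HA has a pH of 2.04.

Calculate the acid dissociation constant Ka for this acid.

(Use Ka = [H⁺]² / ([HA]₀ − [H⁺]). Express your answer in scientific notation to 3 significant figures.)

[H⁺] = 10^(−pH) = 10^(−2.04) = 9.120e-03 M. For HA ⇌ H⁺ + A⁻, Ka = [H⁺][A⁻]/[HA] = [H⁺]² / ([HA]₀ − [H⁺]) = (9.120e-03)² / (0.447 − 9.120e-03) = 1.90e-04.

K_a = 1.90e-04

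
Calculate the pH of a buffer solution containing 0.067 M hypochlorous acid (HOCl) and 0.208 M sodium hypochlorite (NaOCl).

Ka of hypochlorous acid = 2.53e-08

pKa = -log(2.53e-08) = 7.60. pH = pKa + log([A⁻]/[HA]) = 7.60 + log(0.208/0.067)

pH = 8.09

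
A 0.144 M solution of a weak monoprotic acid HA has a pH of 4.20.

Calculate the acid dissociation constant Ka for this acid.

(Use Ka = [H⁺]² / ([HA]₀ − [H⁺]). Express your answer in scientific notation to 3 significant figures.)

[H⁺] = 10^(−pH) = 10^(−4.20) = 6.310e-05 M. For HA ⇌ H⁺ + A⁻, Ka = [H⁺][A⁻]/[HA] = [H⁺]² / ([HA]₀ − [H⁺]) = (6.310e-05)² / (0.144 − 6.310e-05) = 2.77e-08.

K_a = 2.77e-08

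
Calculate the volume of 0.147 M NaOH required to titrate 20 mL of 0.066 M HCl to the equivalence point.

At equivalence: moles acid = moles base. moles HCl = 0.066 × 20/1000 = 0.00132 mol. V_base = moles / 0.147 × 1000 = 9.0 mL.

V_{base} = 9.0 mL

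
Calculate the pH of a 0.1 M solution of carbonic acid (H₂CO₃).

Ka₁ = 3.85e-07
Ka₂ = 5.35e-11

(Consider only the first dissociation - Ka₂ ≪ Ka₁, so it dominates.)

First dissociation dominates. From Ka₁ = [H⁺][HA⁻]/[H₂A], x² + Ka₁·x − Ka₁·C = 0 with C = 0.1 M and Ka₁ = 3.85e-07. Solving: [H⁺] = (−Ka₁ + √(Ka₁² + 4·Ka₁·C)) / 2 = 1.9602e-04 M. pH = -log(1.9602e-04) = 3.71.

pH = 3.71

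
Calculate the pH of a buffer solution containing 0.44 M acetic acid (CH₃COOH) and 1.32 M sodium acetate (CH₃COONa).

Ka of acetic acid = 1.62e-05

pKa = -log(1.62e-05) = 4.79. pH = pKa + log([A⁻]/[HA]) = 4.79 + log(1.32/0.44)

pH = 5.27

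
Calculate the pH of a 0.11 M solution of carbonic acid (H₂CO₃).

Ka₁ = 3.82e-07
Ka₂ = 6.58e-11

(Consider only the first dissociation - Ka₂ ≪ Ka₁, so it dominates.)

First dissociation dominates. From Ka₁ = [H⁺][HA⁻]/[H₂A], x² + Ka₁·x − Ka₁·C = 0 with C = 0.11 M and Ka₁ = 3.82e-07. Solving: [H⁺] = (−Ka₁ + √(Ka₁² + 4·Ka₁·C)) / 2 = 2.0480e-04 M. pH = -log(2.0480e-04) = 3.69.

pH = 3.69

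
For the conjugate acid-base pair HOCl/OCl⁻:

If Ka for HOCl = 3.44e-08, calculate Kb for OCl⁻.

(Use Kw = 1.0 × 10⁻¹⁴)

For a conjugate pair Ka × Kb = Kw, so Kb = Kw/Ka = 1.0 × 10⁻¹⁴ / 3.44e-08 = 2.91e-07.

K_b = 2.91e-07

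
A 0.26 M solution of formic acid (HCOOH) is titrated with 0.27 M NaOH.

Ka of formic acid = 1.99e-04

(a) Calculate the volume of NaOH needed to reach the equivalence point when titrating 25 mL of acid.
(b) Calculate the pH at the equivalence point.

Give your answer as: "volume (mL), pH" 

moles acid = 0.26 × 25/1000 = 0.0065 mol; V_base = moles/0.27 × 1000 = 24.1 mL. At equivalence only the conjugate base is present: [A⁻] = 0.0065/0.049 = 1.3245e-01 M. Kb = Kw/Ka = 5.03e-11; [OH⁻] = √(Kb × [A⁻]) = 2.5799e-06; pOH = 5.59; pH = 14 - pOH = 8.41.

V = 24.1 mL, pH = 8.41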